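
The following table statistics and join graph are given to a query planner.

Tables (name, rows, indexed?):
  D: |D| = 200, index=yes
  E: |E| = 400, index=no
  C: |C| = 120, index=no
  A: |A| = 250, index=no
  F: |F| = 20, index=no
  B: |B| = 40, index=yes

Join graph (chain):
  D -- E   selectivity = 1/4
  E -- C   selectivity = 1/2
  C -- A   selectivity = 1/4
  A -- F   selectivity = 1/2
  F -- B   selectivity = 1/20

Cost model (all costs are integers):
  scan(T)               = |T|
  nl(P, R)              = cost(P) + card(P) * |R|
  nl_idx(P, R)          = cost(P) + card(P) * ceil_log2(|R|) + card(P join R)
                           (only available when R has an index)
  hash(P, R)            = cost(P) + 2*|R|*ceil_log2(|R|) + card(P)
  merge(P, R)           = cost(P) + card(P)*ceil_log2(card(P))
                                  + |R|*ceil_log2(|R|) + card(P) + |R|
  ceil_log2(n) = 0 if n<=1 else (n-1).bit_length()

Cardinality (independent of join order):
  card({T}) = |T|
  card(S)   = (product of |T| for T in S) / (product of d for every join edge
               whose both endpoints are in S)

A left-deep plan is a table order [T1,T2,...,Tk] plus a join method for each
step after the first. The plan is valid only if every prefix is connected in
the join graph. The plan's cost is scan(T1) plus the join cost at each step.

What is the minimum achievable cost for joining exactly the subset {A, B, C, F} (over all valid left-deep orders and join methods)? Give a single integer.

Selinger DP over subsets of {A,B,C,F}:
  {C}: scan cost=120, card=120
  {A}: scan cost=250, card=250
  {F}: scan cost=20, card=20
  {B}: scan cost=40, card=40
  {AC}: card=7500; try (C,hash)→2180, (A,merge)→3330, (C,merge)→3460, (A,hash)→4240, (A,nl)→30120, (C,nl)→30250; best=2180 via (C,hash)
  {AF}: card=2500; try (F,hash)→700, (A,merge)→2390, (F,merge)→2620, (A,hash)→4040, (A,nl)→5020, (F,nl)→5250; best=700 via (F,hash)
  {BF}: card=40; try (B,nl_idx)→180, (F,hash)→280, (B,merge)→420, (F,merge)→440, (B,hash)→520, (B,nl)→820 …(+1); best=180 via (B,nl_idx)
  {ACF}: card=75000; try (C,hash)→4880, (F,hash)→9880, (C,merge)→34160, (F,merge)→107300, (F,nl)→152180, (C,nl)→300700; best=4880 via (C,hash)
  {ABF}: card=5000; try (A,merge)→2710, (B,hash)→3680, (A,hash)→4220, (A,nl)→10180, (B,nl_idx)→20700, (B,merge)→33480 …(+1); best=2710 via (A,merge)
  {ABCF}: card=150000; try (C,hash)→9390, (C,merge)→73670, (B,hash)→80360, (C,nl)→602710, (B,nl_idx)→604880, (B,merge)→1355160 …(+1); best=9390 via (C,hash)

9390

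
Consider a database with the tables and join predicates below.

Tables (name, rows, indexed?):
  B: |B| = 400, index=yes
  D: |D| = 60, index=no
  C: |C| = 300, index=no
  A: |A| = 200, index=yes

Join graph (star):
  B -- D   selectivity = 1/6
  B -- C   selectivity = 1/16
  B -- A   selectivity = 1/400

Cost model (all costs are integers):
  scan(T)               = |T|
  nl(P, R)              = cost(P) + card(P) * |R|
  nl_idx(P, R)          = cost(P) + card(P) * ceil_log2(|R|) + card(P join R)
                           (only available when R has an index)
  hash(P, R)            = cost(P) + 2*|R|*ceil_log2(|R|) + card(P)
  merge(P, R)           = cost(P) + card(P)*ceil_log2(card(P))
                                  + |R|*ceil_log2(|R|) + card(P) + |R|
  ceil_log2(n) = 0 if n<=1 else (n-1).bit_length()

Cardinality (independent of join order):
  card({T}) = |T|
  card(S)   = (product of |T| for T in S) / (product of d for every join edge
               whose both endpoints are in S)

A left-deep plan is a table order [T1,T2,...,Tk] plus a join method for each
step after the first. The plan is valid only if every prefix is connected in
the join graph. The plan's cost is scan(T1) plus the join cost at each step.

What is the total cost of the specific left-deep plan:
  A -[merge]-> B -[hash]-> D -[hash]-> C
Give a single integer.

step 1: scan A: cost=200, card=200
step 2: join B via merge
    card(P join B) = 200*400/(400) = 200
    cost = 200 + 200*8 + 400*9 + 200 + 400 = 6000
step 3: join D via hash
    card(P join D) = 200*60/(6) = 2000
    cost = 6000 + 2*60*6 + 200 = 6920
step 4: join C via hash
    card(P join C) = 2000*300/(16) = 37500
    cost = 6920 + 2*300*9 + 2000 = 14320

14320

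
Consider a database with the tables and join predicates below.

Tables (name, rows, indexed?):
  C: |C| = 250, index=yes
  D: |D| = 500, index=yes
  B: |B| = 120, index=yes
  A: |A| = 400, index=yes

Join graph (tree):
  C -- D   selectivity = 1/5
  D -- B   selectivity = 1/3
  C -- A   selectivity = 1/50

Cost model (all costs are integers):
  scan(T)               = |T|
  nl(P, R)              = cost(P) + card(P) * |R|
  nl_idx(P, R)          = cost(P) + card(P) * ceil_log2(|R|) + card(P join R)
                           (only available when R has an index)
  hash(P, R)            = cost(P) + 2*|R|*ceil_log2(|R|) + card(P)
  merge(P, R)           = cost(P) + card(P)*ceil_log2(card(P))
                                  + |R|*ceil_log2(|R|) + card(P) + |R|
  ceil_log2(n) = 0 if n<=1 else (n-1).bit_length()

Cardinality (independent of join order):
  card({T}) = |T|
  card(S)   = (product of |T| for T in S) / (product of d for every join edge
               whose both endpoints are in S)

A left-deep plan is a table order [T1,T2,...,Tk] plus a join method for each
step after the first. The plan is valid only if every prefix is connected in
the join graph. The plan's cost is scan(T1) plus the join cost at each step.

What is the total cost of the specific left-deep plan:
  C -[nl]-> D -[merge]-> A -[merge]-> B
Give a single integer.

step 1: scan C: cost=250, card=250
step 2: join D via nl
    card(P join D) = 250*500/(5) = 25000
    cost = 250 + 250*500 = 125250
step 3: join A via merge
    card(P join A) = 25000*400/(50) = 200000
    cost = 125250 + 25000*15 + 400*9 + 25000 + 400 = 529250
step 4: join B via merge
    card(P join B) = 200000*120/(3) = 8000000
    cost = 529250 + 200000*18 + 120*7 + 200000 + 120 = 4330210

4330210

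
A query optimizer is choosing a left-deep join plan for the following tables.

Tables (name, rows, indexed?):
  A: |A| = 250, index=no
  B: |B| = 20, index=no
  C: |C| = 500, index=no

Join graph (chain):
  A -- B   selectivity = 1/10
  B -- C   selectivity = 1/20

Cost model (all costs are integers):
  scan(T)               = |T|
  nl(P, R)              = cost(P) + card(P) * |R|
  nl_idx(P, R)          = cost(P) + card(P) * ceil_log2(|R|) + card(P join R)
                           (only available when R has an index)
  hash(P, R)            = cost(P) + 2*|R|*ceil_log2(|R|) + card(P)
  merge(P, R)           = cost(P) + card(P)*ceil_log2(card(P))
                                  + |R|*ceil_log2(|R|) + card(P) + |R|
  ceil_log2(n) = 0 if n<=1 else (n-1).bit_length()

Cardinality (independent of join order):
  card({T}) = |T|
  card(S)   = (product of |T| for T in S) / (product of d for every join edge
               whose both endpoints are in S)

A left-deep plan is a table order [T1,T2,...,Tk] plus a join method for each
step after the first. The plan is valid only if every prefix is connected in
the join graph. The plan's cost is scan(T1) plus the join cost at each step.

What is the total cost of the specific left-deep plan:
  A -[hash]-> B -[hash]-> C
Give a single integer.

step 1: scan A: cost=250, card=250
step 2: join B via hash
    card(P join B) = 250*20/(10) = 500
    cost = 250 + 2*20*5 + 250 = 700
step 3: join C via hash
    card(P join C) = 500*500/(20) = 12500
    cost = 700 + 2*500*9 + 500 = 10200

10200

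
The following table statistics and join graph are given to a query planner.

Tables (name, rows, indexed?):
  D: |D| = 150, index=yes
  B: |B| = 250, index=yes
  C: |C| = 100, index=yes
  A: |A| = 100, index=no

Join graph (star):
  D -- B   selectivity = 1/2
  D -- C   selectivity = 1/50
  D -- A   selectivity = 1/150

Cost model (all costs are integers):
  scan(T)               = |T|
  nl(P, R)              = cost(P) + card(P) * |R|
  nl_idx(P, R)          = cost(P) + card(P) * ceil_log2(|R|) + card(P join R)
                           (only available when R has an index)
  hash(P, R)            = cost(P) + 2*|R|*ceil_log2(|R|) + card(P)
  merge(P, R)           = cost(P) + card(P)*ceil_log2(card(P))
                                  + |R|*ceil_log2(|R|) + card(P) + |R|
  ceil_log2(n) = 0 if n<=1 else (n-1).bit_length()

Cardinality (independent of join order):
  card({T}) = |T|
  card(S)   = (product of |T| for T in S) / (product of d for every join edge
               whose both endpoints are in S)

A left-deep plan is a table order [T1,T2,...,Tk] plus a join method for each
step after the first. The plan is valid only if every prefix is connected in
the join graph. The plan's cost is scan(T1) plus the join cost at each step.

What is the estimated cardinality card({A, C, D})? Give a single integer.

200

Tables in S: A(100), C(100), D(150)
Edges inside S: D-C(d=50), D-A(d=150)
numerator = 100 * 100 * 150 = 1500000
denominator = 50 * 150 = 7500
card(S) = 1500000 / 7500 = 200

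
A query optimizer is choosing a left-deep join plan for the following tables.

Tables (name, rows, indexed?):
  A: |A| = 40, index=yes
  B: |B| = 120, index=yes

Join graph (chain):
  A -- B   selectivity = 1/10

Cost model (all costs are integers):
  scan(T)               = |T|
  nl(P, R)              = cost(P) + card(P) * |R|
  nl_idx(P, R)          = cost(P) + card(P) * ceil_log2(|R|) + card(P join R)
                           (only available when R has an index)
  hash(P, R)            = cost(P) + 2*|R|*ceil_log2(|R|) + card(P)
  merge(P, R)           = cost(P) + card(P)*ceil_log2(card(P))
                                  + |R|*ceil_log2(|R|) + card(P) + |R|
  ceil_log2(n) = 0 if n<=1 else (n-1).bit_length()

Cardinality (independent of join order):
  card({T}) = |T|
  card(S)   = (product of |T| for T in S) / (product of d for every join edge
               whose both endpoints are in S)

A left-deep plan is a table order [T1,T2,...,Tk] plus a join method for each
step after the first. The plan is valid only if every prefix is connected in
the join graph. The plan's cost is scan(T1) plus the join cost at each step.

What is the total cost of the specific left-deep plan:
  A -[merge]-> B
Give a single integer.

step 1: scan A: cost=40, card=40
step 2: join B via merge
    card(P join B) = 40*120/(10) = 480
    cost = 40 + 40*6 + 120*7 + 40 + 120 = 1280

1280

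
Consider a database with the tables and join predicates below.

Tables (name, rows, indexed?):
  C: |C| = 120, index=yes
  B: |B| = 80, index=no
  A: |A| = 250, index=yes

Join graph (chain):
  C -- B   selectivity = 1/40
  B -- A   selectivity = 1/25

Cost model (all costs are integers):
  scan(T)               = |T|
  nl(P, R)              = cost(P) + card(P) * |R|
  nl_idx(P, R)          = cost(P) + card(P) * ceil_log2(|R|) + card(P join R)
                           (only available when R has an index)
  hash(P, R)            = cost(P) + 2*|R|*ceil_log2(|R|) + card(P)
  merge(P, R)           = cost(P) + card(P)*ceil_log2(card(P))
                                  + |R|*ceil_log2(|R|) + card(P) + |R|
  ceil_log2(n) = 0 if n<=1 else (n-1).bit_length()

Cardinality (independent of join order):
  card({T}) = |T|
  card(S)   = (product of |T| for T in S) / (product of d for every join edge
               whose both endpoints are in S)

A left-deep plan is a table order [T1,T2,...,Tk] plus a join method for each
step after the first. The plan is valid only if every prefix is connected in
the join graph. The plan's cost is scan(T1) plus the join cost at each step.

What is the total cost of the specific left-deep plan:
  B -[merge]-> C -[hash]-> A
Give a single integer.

step 1: scan B: cost=80, card=80
step 2: join C via merge
    card(P join C) = 80*120/(40) = 240
    cost = 80 + 80*7 + 120*7 + 80 + 120 = 1680
step 3: join A via hash
    card(P join A) = 240*250/(25) = 2400
    cost = 1680 + 2*250*8 + 240 = 5920

5920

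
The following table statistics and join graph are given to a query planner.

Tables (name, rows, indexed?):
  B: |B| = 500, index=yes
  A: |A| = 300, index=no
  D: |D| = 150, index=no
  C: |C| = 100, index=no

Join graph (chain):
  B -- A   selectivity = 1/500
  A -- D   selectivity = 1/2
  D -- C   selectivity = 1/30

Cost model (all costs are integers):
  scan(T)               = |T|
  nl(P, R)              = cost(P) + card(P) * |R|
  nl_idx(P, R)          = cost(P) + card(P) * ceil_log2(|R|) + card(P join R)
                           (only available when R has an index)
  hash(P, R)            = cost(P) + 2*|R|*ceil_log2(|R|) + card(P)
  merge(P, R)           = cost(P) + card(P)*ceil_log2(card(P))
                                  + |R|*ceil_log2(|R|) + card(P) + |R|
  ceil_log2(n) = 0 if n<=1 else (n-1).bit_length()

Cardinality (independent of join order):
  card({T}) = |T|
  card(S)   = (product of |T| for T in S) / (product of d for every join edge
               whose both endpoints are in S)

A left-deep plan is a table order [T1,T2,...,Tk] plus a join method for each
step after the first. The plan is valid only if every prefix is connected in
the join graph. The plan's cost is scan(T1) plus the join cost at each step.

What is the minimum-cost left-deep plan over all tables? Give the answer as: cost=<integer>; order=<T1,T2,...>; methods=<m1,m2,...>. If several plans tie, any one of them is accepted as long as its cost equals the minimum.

Selinger DP (subsets sized 1..n):
  {B}: scan cost=500, card=500
  {A}: scan cost=300, card=300
  {D}: scan cost=150, card=150
  {C}: scan cost=100, card=100
  {AB}: card=300; try (B,nl_idx)→3300, (A,hash)→6400, (B,merge)→8300, (A,merge)→8500, (B,hash)→9600, (B,nl)→150300 …(+1); best=3300 via (B,nl_idx)
  {AD}: card=22500; try (D,hash)→3000, (A,merge)→4500, (D,merge)→4650, (A,hash)→5700, (A,nl)→45150, (D,nl)→45300; best=3000 via (D,hash)
  {CD}: card=500; try (C,hash)→1700, (D,merge)→2250, (C,merge)→2300, (D,hash)→2600, (D,nl)→15100, (C,nl)→15150; best=1700 via (C,hash)
  {ABD}: card=22500; try (D,hash)→6000, (D,merge)→7650, (B,hash)→34500, (D,nl)→48300, (B,nl_idx)→228000, (B,merge)→368000 …(+1); best=6000 via (D,hash)
  {ACD}: card=75000; try (A,hash)→7600, (A,merge)→9700, (C,hash)→26900, (A,nl)→151700, (C,merge)→363800, (C,nl)→2253000; best=7600 via (A,hash)
  {ABCD}: card=75000; try (C,hash)→29900, (B,hash)→91600, (C,merge)→366800, (B,nl_idx)→757600, (B,merge)→1362600, (C,nl)→2256000 …(+1); best=29900 via (C,hash)

cost=29900; order=A,B,D,C; methods=nl_idx,hash,hash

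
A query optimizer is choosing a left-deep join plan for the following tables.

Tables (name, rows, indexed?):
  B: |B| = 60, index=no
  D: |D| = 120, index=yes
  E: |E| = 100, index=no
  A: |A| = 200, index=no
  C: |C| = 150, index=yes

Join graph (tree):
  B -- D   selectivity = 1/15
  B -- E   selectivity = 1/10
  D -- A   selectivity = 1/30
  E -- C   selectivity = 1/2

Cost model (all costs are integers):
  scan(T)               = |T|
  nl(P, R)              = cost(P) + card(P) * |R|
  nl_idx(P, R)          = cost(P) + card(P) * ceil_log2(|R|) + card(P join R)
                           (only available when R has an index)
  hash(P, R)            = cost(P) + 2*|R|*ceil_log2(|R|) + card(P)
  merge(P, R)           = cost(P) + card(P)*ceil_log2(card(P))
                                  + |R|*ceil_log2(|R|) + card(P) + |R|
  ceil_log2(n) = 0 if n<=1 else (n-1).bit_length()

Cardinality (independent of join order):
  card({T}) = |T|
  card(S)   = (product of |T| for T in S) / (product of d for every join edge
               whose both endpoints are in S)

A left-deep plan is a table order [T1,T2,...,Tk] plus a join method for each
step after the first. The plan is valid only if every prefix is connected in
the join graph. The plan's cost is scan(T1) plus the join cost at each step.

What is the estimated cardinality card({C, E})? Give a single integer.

Tables in S: C(150), E(100)
Edges inside S: E-C(d=2)
numerator = 150 * 100 = 15000
denominator = 2 = 2
card(S) = 15000 / 2 = 7500

7500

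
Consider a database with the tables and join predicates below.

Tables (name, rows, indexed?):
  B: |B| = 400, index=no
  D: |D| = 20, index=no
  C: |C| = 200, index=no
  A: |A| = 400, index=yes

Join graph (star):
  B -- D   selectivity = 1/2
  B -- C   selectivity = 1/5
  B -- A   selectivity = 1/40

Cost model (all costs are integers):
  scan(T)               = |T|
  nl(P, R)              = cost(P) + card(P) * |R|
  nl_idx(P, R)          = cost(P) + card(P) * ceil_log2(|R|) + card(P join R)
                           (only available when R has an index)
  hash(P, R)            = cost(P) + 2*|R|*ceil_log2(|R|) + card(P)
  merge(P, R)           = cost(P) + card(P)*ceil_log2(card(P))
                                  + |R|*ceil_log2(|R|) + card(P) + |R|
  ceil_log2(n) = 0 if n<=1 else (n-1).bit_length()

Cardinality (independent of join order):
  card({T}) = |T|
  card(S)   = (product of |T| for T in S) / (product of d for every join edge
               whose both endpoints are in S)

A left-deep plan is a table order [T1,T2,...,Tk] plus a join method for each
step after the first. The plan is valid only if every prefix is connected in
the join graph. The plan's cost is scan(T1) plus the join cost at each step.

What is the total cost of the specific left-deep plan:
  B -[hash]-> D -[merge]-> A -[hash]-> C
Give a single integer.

100200

step 1: scan B: cost=400, card=400
step 2: join D via hash
    card(P join D) = 400*20/(2) = 4000
    cost = 400 + 2*20*5 + 400 = 1000
step 3: join A via merge
    card(P join A) = 4000*400/(40) = 40000
    cost = 1000 + 4000*12 + 400*9 + 4000 + 400 = 57000
step 4: join C via hash
    card(P join C) = 40000*200/(5) = 1600000
    cost = 57000 + 2*200*8 + 40000 = 100200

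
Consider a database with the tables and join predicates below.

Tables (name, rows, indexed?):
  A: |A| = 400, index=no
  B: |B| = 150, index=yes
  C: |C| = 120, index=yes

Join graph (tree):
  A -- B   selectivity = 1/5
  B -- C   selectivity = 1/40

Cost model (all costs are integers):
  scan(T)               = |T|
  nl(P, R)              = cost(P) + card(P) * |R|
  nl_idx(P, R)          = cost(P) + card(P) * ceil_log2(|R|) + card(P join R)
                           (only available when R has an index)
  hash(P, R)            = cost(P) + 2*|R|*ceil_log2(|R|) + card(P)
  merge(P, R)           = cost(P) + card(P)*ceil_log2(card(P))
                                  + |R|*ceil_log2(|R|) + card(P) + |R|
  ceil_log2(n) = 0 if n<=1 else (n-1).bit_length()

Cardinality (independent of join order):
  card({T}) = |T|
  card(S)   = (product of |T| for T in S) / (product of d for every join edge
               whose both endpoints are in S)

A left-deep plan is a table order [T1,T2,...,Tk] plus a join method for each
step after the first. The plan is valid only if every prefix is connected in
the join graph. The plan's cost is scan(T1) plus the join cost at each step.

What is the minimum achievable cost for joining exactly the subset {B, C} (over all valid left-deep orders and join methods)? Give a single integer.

Selinger DP over subsets of {B,C}:
  {B}: scan cost=150, card=150
  {C}: scan cost=120, card=120
  {BC}: card=450; try (B,nl_idx)→1530, (C,nl_idx)→1650, (C,hash)→1980, (B,merge)→2430, (C,merge)→2460, (B,hash)→2640 …(+2); best=1530 via (B,nl_idx)

1530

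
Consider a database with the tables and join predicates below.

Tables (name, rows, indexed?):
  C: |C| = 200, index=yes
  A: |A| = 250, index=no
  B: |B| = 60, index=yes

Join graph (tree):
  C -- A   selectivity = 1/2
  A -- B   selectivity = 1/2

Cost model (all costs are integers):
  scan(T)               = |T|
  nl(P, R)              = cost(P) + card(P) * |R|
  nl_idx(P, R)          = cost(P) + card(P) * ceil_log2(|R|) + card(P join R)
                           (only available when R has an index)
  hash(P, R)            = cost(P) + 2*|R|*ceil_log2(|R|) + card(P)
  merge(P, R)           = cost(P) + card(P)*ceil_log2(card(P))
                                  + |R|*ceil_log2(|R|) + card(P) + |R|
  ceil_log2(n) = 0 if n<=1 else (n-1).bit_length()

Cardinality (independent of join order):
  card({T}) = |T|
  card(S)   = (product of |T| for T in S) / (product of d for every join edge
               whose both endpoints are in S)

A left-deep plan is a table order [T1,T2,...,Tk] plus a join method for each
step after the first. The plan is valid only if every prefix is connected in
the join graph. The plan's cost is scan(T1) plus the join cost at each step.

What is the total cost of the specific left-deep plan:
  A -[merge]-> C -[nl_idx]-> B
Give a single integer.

step 1: scan A: cost=250, card=250
step 2: join C via merge
    card(P join C) = 250*200/(2) = 25000
    cost = 250 + 250*8 + 200*8 + 250 + 200 = 4300
step 3: join B via nl_idx
    card(P join B) = 25000*60/(2) = 750000
    cost = 4300 + 25000*6 + 750000 = 904300

904300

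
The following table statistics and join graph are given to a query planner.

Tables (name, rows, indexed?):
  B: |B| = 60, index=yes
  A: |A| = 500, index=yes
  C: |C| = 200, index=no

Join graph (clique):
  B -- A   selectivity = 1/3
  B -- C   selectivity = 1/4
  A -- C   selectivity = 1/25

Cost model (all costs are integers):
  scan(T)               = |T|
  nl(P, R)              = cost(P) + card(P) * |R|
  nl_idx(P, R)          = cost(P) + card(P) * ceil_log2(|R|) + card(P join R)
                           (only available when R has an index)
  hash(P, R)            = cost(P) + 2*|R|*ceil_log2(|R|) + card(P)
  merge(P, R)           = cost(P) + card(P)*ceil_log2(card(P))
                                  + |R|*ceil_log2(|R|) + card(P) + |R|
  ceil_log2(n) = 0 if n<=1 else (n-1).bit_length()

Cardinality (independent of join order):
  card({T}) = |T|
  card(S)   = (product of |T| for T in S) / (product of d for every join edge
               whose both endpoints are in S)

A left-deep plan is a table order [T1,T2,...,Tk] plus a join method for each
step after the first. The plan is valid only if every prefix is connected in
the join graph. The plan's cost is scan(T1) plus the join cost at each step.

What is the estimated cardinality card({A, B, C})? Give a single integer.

Tables in S: A(500), B(60), C(200)
Edges inside S: B-A(d=3), B-C(d=4), A-C(d=25)
numerator = 500 * 60 * 200 = 6000000
denominator = 3 * 4 * 25 = 300
card(S) = 6000000 / 300 = 20000

20000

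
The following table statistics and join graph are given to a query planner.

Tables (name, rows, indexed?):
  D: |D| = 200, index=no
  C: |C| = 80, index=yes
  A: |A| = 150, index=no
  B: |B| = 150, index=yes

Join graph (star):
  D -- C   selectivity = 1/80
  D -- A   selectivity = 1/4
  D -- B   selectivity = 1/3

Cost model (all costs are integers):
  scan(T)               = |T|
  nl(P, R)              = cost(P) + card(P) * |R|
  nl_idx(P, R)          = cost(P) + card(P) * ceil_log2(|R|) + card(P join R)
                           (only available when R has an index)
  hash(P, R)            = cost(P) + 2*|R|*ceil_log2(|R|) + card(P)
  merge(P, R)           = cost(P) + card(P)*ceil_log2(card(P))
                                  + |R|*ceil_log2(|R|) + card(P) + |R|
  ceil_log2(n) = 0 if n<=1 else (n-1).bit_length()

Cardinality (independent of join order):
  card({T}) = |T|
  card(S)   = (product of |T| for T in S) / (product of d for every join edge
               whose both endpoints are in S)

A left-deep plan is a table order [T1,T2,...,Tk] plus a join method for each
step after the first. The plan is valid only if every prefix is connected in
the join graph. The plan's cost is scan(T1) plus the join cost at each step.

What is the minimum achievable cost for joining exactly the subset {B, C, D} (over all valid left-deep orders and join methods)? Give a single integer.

Selinger DP over subsets of {B,C,D}:
  {D}: scan cost=200, card=200
  {C}: scan cost=80, card=80
  {B}: scan cost=150, card=150
  {CD}: card=200; try (C,hash)→1520, (C,nl_idx)→1800, (D,merge)→2520, (C,merge)→2640, (D,hash)→3360, (D,nl)→16080 …(+1); best=1520 via (C,hash)
  {BD}: card=10000; try (B,hash)→2800, (D,merge)→3300, (B,merge)→3350, (D,hash)→3500, (B,nl_idx)→11800, (D,nl)→30150 …(+1); best=2800 via (B,hash)
  {BCD}: card=10000; try (B,hash)→4120, (B,merge)→4670, (B,nl_idx)→13120, (C,hash)→13920, (B,nl)→31520, (C,nl_idx)→82800 …(+2); best=4120 via (B,hash)

4120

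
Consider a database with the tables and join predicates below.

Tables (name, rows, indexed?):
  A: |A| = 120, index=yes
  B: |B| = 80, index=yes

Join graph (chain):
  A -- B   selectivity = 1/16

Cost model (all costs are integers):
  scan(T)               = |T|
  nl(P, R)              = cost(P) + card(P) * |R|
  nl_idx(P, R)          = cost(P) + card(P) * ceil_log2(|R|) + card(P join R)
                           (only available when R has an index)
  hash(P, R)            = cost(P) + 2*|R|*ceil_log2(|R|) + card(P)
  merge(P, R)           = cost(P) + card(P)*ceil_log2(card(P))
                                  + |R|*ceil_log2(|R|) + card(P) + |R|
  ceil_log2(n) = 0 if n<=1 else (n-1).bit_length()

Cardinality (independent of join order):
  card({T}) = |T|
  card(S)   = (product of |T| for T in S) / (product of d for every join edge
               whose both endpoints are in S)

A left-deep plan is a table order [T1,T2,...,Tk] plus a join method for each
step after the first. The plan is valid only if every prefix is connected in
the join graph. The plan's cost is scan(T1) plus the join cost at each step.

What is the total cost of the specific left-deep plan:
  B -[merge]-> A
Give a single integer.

step 1: scan B: cost=80, card=80
step 2: join A via merge
    card(P join A) = 80*120/(16) = 600
    cost = 80 + 80*7 + 120*7 + 80 + 120 = 1680

1680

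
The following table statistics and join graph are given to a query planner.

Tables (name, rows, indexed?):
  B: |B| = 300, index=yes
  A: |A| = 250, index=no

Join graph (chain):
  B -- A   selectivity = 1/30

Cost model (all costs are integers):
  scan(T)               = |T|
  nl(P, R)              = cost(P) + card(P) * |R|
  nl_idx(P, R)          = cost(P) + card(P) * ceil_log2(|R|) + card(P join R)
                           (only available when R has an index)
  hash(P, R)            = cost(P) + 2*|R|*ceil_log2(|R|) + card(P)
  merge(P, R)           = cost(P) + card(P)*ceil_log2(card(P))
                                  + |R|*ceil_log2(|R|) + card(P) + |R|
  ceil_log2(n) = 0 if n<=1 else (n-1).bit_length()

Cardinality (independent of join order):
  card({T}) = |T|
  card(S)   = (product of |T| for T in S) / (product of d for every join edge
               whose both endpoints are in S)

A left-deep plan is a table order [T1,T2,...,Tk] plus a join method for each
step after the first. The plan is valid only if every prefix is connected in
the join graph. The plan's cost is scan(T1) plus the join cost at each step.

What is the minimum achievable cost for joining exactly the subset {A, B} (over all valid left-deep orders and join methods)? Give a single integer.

Selinger DP over subsets of {A,B}:
  {B}: scan cost=300, card=300
  {A}: scan cost=250, card=250
  {AB}: card=2500; try (A,hash)→4600, (B,nl_idx)→5000, (B,merge)→5500, (A,merge)→5550, (B,hash)→5900, (B,nl)→75250 …(+1); best=4600 via (A,hash)

4600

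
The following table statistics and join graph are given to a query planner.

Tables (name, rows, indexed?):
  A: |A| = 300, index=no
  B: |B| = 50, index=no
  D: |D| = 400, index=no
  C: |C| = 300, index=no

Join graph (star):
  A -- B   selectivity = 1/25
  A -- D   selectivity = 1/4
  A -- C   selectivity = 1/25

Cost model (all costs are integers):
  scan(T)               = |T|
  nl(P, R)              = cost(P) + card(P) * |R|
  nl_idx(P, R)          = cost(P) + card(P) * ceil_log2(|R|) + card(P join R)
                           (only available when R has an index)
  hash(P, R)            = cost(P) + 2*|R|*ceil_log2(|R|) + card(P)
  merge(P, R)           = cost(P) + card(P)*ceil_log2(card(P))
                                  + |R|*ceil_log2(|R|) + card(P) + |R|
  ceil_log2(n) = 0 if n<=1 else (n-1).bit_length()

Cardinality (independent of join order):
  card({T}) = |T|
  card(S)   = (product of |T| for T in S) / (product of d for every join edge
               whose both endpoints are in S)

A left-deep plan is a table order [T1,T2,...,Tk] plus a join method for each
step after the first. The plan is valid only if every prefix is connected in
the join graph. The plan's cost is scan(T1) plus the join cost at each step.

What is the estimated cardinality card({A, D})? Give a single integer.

30000

Tables in S: A(300), D(400)
Edges inside S: A-D(d=4)
numerator = 300 * 400 = 120000
denominator = 4 = 4
card(S) = 120000 / 4 = 30000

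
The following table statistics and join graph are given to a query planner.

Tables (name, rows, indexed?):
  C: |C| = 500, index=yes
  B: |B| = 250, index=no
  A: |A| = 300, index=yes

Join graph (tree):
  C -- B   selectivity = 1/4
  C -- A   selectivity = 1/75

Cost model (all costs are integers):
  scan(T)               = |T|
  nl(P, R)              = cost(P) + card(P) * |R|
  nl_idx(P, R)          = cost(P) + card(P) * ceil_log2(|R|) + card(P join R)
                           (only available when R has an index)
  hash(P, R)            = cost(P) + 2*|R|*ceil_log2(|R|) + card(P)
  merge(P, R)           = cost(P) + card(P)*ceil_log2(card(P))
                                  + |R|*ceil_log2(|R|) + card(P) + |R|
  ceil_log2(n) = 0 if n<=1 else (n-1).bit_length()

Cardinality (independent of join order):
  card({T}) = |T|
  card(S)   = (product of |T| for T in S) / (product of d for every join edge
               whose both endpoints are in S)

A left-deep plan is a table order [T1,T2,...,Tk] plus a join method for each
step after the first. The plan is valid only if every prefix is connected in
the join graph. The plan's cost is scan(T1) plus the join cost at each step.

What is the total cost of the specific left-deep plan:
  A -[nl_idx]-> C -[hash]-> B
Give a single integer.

step 1: scan A: cost=300, card=300
step 2: join C via nl_idx
    card(P join C) = 300*500/(75) = 2000
    cost = 300 + 300*9 + 2000 = 5000
step 3: join B via hash
    card(P join B) = 2000*250/(4) = 125000
    cost = 5000 + 2*250*8 + 2000 = 11000

11000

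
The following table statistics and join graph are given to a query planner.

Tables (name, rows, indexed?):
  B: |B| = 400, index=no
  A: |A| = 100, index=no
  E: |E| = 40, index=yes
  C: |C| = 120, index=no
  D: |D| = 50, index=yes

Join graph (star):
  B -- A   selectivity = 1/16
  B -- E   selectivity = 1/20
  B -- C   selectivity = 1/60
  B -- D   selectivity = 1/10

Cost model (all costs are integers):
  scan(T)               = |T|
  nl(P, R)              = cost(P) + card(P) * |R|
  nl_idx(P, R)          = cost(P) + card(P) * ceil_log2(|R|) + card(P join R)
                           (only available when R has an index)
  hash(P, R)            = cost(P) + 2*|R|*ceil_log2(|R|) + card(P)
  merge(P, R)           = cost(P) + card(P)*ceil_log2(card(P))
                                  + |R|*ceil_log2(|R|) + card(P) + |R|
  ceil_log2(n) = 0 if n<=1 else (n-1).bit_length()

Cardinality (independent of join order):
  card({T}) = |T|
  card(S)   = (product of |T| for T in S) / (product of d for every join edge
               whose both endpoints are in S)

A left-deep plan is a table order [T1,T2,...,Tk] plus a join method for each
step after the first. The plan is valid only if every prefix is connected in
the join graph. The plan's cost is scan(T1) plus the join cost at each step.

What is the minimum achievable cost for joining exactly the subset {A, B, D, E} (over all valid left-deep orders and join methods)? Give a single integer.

Selinger DP over subsets of {A,B,D,E}:
  {B}: scan cost=400, card=400
  {A}: scan cost=100, card=100
  {E}: scan cost=40, card=40
  {D}: scan cost=50, card=50
  {AB}: card=2500; try (A,hash)→2200, (B,merge)→4900, (A,merge)→5200, (B,hash)→7400, (B,nl)→40100, (A,nl)→40400; best=2200 via (A,hash)
  {BE}: card=800; try (E,hash)→1280, (E,nl_idx)→3600, (B,merge)→4320, (E,merge)→4680, (B,hash)→7280, (B,nl)→16040 …(+1); best=1280 via (E,hash)
  {BD}: card=2000; try (D,hash)→1400, (B,merge)→4400, (D,merge)→4750, (D,nl_idx)→4800, (B,hash)→7300, (B,nl)→20050 …(+1); best=1400 via (D,hash)
  {ABE}: card=5000; try (A,hash)→3480, (E,hash)→5180, (A,merge)→10880, (E,nl_idx)→22200, (E,merge)→34980, (A,nl)→81280 …(+1); best=3480 via (A,hash)
  {ABD}: card=12500; try (A,hash)→4800, (D,hash)→5300, (A,merge)→26200, (D,nl_idx)→29700, (D,merge)→35050, (D,nl)→127200 …(+1); best=4800 via (A,hash)
  {BDE}: card=4000; try (D,hash)→2680, (E,hash)→3880, (D,nl_idx)→10080, (D,merge)→10430, (E,nl_idx)→17400, (E,merge)→25680 …(+2); best=2680 via (D,hash)
  {ABDE}: card=25000; try (A,hash)→8080, (D,hash)→9080, (E,hash)→17780, (A,merge)→55480, (D,nl_idx)→58480, (D,merge)→73830 …(+5); best=8080 via (A,hash)

8080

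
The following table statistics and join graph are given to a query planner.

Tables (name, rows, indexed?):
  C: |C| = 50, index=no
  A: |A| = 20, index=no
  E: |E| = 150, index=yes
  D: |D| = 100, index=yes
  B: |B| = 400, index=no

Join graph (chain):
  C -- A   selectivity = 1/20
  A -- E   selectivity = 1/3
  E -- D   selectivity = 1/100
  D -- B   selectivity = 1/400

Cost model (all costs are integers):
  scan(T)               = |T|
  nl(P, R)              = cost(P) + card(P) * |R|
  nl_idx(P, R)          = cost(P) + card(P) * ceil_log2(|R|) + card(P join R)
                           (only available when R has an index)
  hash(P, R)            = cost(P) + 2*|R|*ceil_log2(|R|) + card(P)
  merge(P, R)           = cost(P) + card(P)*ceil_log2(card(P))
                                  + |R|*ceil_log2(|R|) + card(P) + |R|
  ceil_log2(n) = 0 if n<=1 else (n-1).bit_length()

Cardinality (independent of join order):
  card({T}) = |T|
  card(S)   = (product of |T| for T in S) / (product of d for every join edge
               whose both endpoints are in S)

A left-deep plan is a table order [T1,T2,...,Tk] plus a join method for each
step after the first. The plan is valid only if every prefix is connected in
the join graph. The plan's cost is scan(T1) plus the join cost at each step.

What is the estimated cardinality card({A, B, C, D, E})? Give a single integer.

2500

Tables in S: A(20), B(400), C(50), D(100), E(150)
Edges inside S: C-A(d=20), A-E(d=3), E-D(d=100), D-B(d=400)
numerator = 20 * 400 * 50 * 100 * 150 = 6000000000
denominator = 20 * 3 * 100 * 400 = 2400000
card(S) = 6000000000 / 2400000 = 2500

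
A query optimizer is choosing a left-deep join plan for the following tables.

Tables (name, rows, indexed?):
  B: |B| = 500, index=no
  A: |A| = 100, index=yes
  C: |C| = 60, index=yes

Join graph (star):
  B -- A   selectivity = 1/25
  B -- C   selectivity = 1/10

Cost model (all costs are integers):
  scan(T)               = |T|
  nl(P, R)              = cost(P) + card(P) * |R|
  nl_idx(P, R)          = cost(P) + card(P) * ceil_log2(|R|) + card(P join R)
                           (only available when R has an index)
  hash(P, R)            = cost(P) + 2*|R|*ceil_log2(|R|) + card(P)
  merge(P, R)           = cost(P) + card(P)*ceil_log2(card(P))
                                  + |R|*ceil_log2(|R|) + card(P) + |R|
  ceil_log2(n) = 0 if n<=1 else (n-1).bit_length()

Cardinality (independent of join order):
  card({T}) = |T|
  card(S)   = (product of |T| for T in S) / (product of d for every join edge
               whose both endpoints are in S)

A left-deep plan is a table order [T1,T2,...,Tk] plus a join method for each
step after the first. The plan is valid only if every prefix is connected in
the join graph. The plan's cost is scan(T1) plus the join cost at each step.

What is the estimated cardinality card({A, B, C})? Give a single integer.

Tables in S: A(100), B(500), C(60)
Edges inside S: B-A(d=25), B-C(d=10)
numerator = 100 * 500 * 60 = 3000000
denominator = 25 * 10 = 250
card(S) = 3000000 / 250 = 12000

12000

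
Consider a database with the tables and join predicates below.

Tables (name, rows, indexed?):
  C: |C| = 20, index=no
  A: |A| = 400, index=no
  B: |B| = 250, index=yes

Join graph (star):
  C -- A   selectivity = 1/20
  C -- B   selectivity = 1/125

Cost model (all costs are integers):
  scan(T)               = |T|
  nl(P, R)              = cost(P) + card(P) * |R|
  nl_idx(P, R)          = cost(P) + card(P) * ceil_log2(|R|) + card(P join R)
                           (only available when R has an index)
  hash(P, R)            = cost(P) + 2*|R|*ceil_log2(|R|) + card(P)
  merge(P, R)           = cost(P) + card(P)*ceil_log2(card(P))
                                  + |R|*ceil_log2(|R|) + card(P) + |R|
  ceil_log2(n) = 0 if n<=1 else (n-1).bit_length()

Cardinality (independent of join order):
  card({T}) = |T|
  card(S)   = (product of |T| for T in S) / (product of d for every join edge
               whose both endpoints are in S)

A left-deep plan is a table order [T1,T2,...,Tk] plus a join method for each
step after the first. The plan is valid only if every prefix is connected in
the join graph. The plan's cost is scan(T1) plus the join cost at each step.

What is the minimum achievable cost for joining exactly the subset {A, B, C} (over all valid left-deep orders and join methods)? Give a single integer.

4500

Selinger DP over subsets of {A,B,C}:
  {C}: scan cost=20, card=20
  {A}: scan cost=400, card=400
  {B}: scan cost=250, card=250
  {AC}: card=400; try (C,hash)→1000, (A,merge)→4140, (C,merge)→4520, (A,hash)→7240, (A,nl)→8020, (C,nl)→8400; best=1000 via (C,hash)
  {BC}: card=40; try (B,nl_idx)→220, (C,hash)→700, (B,merge)→2390, (C,merge)→2620, (B,hash)→4040, (B,nl)→5020 …(+1); best=220 via (B,nl_idx)
  {ABC}: card=800; try (A,merge)→4500, (B,nl_idx)→5000, (B,hash)→5400, (B,merge)→7250, (A,hash)→7460, (A,nl)→16220 …(+1); best=4500 via (A,merge)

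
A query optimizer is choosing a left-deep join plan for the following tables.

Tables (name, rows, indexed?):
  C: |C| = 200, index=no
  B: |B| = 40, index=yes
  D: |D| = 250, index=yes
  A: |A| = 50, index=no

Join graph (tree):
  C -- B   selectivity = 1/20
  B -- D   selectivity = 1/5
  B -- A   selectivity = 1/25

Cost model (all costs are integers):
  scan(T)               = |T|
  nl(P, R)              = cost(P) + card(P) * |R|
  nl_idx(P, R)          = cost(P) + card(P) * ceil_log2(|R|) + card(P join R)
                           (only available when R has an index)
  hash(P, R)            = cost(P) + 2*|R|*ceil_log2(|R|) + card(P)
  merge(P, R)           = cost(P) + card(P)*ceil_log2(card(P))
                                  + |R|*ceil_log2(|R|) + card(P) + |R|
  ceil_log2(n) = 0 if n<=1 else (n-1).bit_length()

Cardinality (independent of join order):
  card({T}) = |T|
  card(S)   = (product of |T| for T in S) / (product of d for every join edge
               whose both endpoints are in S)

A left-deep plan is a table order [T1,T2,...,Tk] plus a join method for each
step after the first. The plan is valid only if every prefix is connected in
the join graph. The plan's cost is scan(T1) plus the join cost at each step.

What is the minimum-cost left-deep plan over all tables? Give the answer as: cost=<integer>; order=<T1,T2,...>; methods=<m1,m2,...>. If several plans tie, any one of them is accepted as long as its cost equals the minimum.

cost=6680; order=C,B,A,D; methods=hash,hash,hash

Selinger DP (subsets sized 1..n):
  {C}: scan cost=200, card=200
  {B}: scan cost=40, card=40
  {D}: scan cost=250, card=250
  {A}: scan cost=50, card=50
  {BC}: card=400; try (B,hash)→880, (B,nl_idx)→1800, (C,merge)→2120, (B,merge)→2280, (C,hash)→3280, (C,nl)→8040 …(+1); best=880 via (B,hash)
  {BD}: card=2000; try (B,hash)→980, (D,nl_idx)→2360, (D,merge)→2570, (B,merge)→2780, (B,nl_idx)→3750, (D,hash)→4080 …(+2); best=980 via (B,hash)
  {AB}: card=80; try (B,nl_idx)→430, (B,hash)→580, (A,merge)→670, (B,merge)→680, (A,hash)→680, (A,nl)→2040 …(+1); best=430 via (B,nl_idx)
  {BCD}: card=20000; try (D,hash)→5280, (C,hash)→6180, (D,merge)→7130, (D,nl_idx)→24080, (C,merge)→26780, (D,nl)→100880 …(+1); best=5280 via (D,hash)
  {ABC}: card=800; try (A,hash)→1880, (C,merge)→2870, (C,hash)→3710, (A,merge)→5230, (C,nl)→16430, (A,nl)→20880; best=1880 via (A,hash)
  {ABD}: card=4000; try (D,merge)→3320, (A,hash)→3580, (D,hash)→4510, (D,nl_idx)→5070, (D,nl)→20430, (A,merge)→25330 …(+1); best=3320 via (D,merge)
  {ABCD}: card=40000; try (D,hash)→6680, (C,hash)→10520, (D,merge)→12930, (A,hash)→25880, (D,nl_idx)→48280, (C,merge)→57120 …(+4); best=6680 via (D,hash)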